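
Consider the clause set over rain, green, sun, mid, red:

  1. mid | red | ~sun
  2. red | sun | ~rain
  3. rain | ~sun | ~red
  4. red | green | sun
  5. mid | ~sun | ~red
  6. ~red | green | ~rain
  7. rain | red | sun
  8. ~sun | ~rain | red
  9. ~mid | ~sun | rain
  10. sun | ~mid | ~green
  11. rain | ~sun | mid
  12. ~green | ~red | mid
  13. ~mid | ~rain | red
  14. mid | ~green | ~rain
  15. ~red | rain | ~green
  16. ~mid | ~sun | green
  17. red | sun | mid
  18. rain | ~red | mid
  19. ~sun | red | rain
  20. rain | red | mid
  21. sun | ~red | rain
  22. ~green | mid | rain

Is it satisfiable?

Satisfiable

Try mid = 1.
Try sun = 1.
(rain) alone gives rain = 1.
(red) alone gives red = 1.
(green) alone gives green = 1.
This assignment satisfies each clause.
A satisfying assignment: rain ↦ 1; green ↦ 1; sun ↦ 1; mid ↦ 1; red ↦ 1.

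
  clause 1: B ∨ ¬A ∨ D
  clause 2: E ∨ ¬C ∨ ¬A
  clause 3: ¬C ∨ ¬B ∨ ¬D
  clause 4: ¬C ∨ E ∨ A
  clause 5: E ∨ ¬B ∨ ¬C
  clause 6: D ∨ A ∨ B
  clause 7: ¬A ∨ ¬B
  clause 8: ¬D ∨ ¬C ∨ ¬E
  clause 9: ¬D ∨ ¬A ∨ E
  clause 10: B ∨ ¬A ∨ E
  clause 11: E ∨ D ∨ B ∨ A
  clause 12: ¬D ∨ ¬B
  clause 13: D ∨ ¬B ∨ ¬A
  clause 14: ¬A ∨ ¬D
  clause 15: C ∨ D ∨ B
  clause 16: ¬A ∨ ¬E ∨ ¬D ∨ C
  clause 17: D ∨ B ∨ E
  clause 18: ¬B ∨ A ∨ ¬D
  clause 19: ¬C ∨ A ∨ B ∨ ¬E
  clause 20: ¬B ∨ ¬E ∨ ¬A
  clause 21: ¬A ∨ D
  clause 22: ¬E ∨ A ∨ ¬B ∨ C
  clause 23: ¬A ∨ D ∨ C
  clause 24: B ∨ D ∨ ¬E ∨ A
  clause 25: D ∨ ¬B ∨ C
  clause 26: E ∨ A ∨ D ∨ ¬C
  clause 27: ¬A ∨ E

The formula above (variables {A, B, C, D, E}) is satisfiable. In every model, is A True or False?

Suppose A = True.
(¬B) alone gives B = False.
(D) alone gives D = True.
Now (¬D) is unsatisfied and unit — conflict.
So every satisfying assignment has A = False.

False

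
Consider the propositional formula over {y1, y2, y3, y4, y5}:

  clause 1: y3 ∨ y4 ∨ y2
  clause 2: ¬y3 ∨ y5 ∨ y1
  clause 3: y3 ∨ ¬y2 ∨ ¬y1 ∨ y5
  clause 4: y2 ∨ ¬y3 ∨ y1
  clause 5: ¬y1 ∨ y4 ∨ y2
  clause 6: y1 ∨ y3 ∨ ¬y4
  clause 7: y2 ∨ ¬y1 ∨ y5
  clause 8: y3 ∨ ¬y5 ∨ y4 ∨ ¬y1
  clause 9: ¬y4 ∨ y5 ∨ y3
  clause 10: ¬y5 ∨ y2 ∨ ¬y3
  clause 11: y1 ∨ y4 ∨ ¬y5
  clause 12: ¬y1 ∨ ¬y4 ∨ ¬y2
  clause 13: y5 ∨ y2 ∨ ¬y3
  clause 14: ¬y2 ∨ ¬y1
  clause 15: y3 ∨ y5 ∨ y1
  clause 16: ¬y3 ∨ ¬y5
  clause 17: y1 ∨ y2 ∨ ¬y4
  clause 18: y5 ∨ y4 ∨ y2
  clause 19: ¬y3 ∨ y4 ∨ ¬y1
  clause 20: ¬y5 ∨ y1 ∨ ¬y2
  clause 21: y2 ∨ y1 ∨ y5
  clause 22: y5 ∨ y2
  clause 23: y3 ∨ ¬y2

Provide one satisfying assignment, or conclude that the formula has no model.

y1 ↦ True; y2 ↦ False; y3 ↦ False; y4 ↦ True; y5 ↦ True

Suppose y2 = False.
(y5) alone gives y5 = True.
(¬y3) alone gives y3 = False.
(y4) alone gives y4 = True.
(y1) alone gives y1 = True.
This assignment satisfies each clause.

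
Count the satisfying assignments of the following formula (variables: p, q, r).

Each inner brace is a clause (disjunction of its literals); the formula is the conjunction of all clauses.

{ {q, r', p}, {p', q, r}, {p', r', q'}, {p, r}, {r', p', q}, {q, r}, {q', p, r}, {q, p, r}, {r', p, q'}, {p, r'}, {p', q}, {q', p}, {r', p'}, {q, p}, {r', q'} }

There are 2^3 = 8 truth assignments over (p, q, r).
Split on q. With q = 1, the clauses containing q are satisfied and q' drops from the rest; 1 of the 2^2 = 4 assignments to the other variables satisfy what remains.
With q = 0, by the same count on the reduced clause set, 0 assignments work.
(One model: p=T, q=T, r=F.)
Total: 1 + 0 = 1.

1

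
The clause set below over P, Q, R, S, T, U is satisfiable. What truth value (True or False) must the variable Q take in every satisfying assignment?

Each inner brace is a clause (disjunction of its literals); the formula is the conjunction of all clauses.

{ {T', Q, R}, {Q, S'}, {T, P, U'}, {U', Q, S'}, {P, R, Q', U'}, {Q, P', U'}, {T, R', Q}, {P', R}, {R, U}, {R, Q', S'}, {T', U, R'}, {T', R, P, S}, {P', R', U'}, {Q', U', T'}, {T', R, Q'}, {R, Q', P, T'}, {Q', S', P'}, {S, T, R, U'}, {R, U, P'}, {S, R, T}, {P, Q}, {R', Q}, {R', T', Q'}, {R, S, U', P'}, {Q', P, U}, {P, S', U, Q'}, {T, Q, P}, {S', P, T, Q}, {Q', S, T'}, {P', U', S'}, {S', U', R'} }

True

Suppose Q = 0.
The clause (S') is unit, so S = 0.
The clause (P) is unit, so P = 1.
The clause (U') is unit, so U = 0.
The clause (R) is unit, so R = 1.
That conflicts with the unit clause (R').
So every satisfying assignment has Q = True.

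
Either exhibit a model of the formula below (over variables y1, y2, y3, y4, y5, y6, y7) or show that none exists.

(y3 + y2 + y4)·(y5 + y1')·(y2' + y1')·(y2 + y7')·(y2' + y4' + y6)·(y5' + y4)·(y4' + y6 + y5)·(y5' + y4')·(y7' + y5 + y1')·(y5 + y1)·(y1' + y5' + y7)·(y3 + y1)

Suppose y5 = 1.
From the singleton clause (y4), y4 = 1.
Now (y4') is unsatisfied and unit — conflict.
So y5 must be the other value — set y5 = 0.
From the singleton clause (y1'), y1 = 0.
Now (y1) is unsatisfied and unit — conflict.
Either choice for y5 ends in contradiction.

UNSATISFIABLE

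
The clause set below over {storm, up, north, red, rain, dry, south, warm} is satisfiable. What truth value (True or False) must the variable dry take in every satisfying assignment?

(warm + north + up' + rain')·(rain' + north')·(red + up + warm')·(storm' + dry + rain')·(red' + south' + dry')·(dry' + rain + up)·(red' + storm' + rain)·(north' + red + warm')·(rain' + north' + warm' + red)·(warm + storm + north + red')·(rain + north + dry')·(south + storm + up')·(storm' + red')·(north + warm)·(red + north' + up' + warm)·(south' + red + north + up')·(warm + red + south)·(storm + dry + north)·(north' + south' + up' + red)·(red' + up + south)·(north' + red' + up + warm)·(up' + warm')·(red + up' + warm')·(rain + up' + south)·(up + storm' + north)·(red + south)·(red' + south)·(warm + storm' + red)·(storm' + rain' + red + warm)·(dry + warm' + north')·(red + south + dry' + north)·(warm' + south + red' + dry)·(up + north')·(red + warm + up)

False

Suppose dry = 1.
Suppose rain = 0.
(up) alone gives up = 1.
(north) alone gives north = 1.
(warm') alone gives warm = 0.
(red) alone gives red = 1.
(south') alone gives south = 0.
But (south) is also a unit clause — contradiction.
Backtrack on rain: now try rain = 1.
(north') alone gives north = 0.
(warm) alone gives warm = 1.
(up') alone gives up = 0.
(red) alone gives red = 1.
(south') alone gives south = 0.
But (south) is also a unit clause — contradiction.
Either choice for rain ends in contradiction.
So every satisfying assignment has dry = False.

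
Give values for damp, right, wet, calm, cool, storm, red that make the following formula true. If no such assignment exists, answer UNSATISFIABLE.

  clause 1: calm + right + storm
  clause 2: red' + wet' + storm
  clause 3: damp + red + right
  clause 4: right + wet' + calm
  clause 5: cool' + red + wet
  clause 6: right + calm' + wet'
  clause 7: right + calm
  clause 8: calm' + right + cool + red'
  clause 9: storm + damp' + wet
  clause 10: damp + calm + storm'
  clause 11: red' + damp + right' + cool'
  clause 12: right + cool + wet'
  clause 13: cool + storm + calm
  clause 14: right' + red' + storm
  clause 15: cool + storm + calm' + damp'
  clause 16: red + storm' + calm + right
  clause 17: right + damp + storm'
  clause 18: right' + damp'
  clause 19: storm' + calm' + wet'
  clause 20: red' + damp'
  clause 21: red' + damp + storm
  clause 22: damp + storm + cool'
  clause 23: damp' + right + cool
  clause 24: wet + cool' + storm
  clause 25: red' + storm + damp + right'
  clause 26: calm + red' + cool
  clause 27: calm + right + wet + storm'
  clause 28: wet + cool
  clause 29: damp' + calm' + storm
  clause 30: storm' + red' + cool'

damp=0,  right=1,  wet=1,  calm=1,  cool=0,  storm=0,  red=0

Branch on right: set right = 1.
From the singleton clause (damp'), damp = 0.
Branch on calm: set calm = 1.
Branch on red: set red = 0.
Branch on cool: set cool = 0.
From the singleton clause (wet), wet = 1.
From the singleton clause (storm'), storm = 0.
All clauses are satisfied.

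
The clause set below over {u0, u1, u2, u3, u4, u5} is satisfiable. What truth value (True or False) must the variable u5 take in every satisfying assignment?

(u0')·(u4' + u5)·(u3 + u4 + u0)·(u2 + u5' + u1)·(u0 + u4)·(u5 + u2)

Suppose u5 = 0.
(u0') alone gives u0 = 0.
(u4') alone gives u4 = 0.
That conflicts with the unit clause (u4).
So every satisfying assignment has u5 = True.

True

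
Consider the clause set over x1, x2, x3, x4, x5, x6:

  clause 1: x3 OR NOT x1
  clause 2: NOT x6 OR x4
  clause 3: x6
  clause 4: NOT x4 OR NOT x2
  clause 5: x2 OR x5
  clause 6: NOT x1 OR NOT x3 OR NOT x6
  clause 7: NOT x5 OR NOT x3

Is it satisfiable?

Unit clause (x6) forces x6 = true.
Unit clause (x4) forces x4 = true.
Unit clause (NOT x2) forces x2 = false.
Unit clause (x5) forces x5 = true.
Unit clause (NOT x3) forces x3 = false.
Unit clause (NOT x1) forces x1 = false.
This assignment satisfies each clause.
A satisfying assignment: x1: false; x2: false; x3: false; x4: true; x5: true; x6: true.

Yes, satisfiable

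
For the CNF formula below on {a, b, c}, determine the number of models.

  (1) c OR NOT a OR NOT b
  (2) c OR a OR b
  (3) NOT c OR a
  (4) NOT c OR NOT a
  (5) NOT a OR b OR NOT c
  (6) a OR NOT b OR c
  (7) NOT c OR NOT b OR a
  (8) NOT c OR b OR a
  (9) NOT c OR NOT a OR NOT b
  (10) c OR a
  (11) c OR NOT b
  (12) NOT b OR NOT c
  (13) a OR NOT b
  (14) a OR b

1

There are 2^3 = 8 truth assignments over (a, b, c).
Check each against the 14 clauses (columns in the order a, b, c):
  F F F  ✗ fails (c OR a OR b)
  F F T  ✗ fails (NOT c OR a)
  F T F  ✗ fails (a OR NOT b OR c)
  F T T  ✗ fails (NOT c OR a)
  T F F  ✓ satisfies all
  T F T  ✗ fails (NOT c OR NOT a)
  T T F  ✗ fails (c OR NOT a OR NOT b)
  T T T  ✗ fails (NOT c OR NOT a)
1 of the 8 rows is a model.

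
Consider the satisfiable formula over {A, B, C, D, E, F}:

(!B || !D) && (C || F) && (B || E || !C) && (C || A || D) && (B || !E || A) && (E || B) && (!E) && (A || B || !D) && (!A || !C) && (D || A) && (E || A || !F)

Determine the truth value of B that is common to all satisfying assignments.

True

Suppose B = false.
Unit clause (E) forces E = true.
But (!E) is also a unit clause — contradiction.
So every satisfying assignment has B = True.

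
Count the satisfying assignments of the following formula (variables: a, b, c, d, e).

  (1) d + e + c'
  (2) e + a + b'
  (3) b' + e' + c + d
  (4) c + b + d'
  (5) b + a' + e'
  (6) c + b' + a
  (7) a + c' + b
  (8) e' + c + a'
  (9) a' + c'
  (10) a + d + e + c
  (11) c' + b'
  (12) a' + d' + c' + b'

There are 2^5 = 32 truth assignments over (a, b, c, d, e).
Split on b. With b = 1, the clauses containing b are satisfied and b' drops from the rest; 2 of the 2^4 = 16 assignments to the other variables satisfy what remains.
With b = 0, by the same count on the reduced clause set, 2 assignments work.
(One model: a=F, b=F, c=F, d=F, e=T.)
Total: 2 + 2 = 4.

4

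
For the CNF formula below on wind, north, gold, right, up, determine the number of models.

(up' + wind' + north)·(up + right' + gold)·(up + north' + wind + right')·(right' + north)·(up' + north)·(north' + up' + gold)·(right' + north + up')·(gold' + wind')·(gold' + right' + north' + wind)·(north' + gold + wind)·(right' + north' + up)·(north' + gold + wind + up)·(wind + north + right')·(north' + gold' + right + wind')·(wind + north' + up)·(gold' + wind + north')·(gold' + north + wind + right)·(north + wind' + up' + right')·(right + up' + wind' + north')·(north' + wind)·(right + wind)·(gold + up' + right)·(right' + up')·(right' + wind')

2

There are 2^5 = 32 truth assignments over (wind, north, gold, right, up).
Split on north. With north = 1, the clauses containing north are satisfied and north' drops from the rest; 1 of the 2^4 = 16 assignments to the other variables satisfy what remains.
With north = 0, by the same count on the reduced clause set, 1 assignment works.
(One model: wind=T, north=F, gold=F, right=F, up=F.)
Total: 1 + 1 = 2.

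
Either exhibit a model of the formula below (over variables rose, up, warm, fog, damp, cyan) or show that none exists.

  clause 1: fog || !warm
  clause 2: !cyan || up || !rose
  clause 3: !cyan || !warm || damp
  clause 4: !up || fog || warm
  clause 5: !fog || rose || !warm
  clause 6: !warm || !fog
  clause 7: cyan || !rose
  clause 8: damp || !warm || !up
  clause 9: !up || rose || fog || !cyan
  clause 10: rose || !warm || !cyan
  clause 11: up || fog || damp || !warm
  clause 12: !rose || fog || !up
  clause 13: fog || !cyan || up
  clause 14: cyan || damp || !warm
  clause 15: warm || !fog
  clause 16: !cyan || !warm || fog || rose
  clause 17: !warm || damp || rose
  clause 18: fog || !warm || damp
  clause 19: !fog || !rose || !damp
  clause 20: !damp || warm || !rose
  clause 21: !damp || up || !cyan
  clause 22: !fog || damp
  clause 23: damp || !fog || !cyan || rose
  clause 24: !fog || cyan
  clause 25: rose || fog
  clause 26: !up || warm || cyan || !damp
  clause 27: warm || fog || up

Try fog = true.
Unit clause (!warm) forces warm = false.
That conflicts with the unit clause (warm).
Undo fog and try fog = false.
Unit clause (!warm) forces warm = false.
Unit clause (!up) forces up = false.
That conflicts with the unit clause (up).
Neither fog = true nor fog = false works.

UNSATISFIABLE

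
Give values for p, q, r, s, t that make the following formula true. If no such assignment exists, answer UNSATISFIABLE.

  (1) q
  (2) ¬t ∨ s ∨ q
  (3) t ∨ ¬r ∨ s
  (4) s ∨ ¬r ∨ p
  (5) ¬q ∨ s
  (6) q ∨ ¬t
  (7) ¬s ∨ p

From the singleton clause (q), q = True.
From the singleton clause (s), s = True.
From the singleton clause (p), p = True.
All clauses hold; r, t can take either value.

p ↦ True; q ↦ True; r ↦ True; s ↦ True; t ↦ False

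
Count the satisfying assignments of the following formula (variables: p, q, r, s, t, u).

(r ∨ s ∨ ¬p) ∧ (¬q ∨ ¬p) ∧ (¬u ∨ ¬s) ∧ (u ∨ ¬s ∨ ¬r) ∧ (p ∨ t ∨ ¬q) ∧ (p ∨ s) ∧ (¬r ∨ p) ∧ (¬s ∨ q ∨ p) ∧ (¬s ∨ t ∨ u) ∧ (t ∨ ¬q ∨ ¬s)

There are 2^6 = 64 truth assignments over (p, q, r, s, t, u).
Split on q. With q = True, the clauses containing q are satisfied and ¬q drops from the rest; 1 of the 2^5 = 32 assignments to the other variables satisfy what remains.
With q = False, by the same count on the reduced clause set, 5 assignments work.
(One model: p=F, q=T, r=F, s=T, t=T, u=F.)
Total: 1 + 5 = 6.

6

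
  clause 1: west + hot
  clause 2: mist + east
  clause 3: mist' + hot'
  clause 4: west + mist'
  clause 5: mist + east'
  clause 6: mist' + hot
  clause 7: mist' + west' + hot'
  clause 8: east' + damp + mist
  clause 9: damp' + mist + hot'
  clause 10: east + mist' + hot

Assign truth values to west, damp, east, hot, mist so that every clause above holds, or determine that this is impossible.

UNSATISFIABLE

Suppose west = 1.
Suppose mist = 1.
(hot') alone gives hot = 0.
That conflicts with the unit clause (hot).
Undo mist and try mist = 0.
(east) alone gives east = 1.
That conflicts with the unit clause (east').
Both values of mist lead to a conflict.
Undo west and try west = 0.
(hot) alone gives hot = 1.
(mist') alone gives mist = 0.
(east) alone gives east = 1.
That conflicts with the unit clause (east').
Both values of west lead to a conflict.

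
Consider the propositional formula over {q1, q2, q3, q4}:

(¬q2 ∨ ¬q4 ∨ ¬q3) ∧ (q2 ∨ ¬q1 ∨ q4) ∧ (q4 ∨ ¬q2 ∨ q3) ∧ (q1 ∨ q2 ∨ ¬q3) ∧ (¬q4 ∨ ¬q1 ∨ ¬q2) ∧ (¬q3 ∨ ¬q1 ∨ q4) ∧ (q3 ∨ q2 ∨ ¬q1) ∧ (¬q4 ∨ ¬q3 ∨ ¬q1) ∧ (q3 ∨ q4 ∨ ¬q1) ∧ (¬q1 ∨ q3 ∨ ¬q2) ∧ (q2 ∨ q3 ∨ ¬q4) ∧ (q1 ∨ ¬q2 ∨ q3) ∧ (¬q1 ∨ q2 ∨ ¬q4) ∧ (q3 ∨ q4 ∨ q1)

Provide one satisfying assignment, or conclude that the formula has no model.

q1 ↦ False; q2 ↦ True; q3 ↦ True; q4 ↦ False

Case q2 = True:
Case q4 = False:
(q3) alone gives q3 = True.
(¬q1) alone gives q1 = False.
This assignment satisfies each clause.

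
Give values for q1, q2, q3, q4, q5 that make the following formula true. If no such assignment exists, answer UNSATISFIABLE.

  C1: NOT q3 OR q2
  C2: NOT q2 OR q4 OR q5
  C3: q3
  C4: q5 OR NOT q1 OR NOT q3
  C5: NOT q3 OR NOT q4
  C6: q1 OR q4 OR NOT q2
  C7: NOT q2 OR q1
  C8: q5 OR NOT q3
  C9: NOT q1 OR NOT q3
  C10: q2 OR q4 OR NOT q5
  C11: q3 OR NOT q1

Unit clause (q3) forces q3 = true.
Unit clause (q2) forces q2 = true.
Unit clause (NOT q4) forces q4 = false.
Unit clause (q5) forces q5 = true.
Unit clause (q1) forces q1 = true.
Now (NOT q1) is unsatisfied and unit — conflict.

UNSATISFIABLE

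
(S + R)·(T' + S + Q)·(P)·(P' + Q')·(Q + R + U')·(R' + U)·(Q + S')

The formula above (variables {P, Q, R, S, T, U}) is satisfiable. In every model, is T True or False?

Suppose T = 1.
From the singleton clause (P), P = 1.
From the singleton clause (Q'), Q = 0.
From the singleton clause (S), S = 1.
That conflicts with the unit clause (S').
So every satisfying assignment has T = False.

False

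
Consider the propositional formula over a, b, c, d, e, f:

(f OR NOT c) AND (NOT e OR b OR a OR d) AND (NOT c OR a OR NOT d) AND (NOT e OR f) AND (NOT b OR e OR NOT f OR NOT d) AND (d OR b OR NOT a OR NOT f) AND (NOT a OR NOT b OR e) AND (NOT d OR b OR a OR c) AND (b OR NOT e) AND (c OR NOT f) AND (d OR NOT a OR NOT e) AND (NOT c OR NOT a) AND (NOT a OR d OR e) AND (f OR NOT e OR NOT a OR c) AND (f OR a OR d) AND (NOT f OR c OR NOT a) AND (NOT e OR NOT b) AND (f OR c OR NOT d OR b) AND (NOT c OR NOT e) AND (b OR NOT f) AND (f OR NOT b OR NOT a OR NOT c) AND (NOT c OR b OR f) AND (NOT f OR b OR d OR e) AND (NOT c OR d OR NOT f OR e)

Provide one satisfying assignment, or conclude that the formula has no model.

a: false; b: true; c: false; d: true; e: false; f: false

Branch on f: set f = false.
The clause (NOT c) is unit, so c = false.
The clause (NOT e) is unit, so e = false.
Branch on a: set a = false.
The clause (d) is unit, so d = true.
The clause (b) is unit, so b = true.
All clauses are satisfied.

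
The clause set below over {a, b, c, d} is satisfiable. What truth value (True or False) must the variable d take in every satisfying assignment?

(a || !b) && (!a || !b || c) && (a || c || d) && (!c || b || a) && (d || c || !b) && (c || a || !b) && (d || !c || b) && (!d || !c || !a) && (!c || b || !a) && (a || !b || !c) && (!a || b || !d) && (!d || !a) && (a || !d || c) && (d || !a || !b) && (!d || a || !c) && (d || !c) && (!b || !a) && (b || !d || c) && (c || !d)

False

Suppose d = true.
From the singleton clause (!a), a = false.
From the singleton clause (!b), b = false.
From the singleton clause (!c), c = false.
Now (c) is unsatisfied and unit — conflict.
So every satisfying assignment has d = False.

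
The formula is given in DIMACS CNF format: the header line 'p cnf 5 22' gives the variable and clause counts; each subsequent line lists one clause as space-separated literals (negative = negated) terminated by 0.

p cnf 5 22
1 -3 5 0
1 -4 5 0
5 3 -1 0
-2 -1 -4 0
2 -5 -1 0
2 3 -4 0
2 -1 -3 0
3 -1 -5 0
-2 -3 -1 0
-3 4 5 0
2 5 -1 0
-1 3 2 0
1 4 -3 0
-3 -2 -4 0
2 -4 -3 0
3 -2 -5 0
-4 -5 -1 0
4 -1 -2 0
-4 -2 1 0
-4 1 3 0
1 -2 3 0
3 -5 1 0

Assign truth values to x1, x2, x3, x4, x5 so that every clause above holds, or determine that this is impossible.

x1 ↦ False; x2 ↦ False; x3 ↦ False; x4 ↦ False; x5 ↦ False

Suppose x1 = False.
Suppose x3 = False.
From the singleton clause (¬x4), x4 = False.
From the singleton clause (¬x2), x2 = False.
From the singleton clause (¬x5), x5 = False.
Every clause now holds.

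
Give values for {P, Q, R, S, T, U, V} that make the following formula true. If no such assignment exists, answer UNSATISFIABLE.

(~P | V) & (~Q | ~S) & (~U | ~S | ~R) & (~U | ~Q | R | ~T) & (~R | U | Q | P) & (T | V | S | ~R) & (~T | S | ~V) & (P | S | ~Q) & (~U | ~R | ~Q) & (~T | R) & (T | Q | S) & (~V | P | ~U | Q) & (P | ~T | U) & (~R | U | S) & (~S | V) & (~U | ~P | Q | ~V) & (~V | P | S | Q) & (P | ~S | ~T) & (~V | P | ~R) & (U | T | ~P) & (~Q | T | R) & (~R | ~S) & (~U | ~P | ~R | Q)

P: 0, Q: 0, R: 1, S: 0, T: 1, U: 1, V: 0

Branch on P: set P = 0.
Branch on Q: set Q = 0.
Branch on R: set R = 1.
From the singleton clause (U), U = 1.
From the singleton clause (~S), S = 0.
From the singleton clause (T), T = 1.
From the singleton clause (~V), V = 0.
Every clause now holds.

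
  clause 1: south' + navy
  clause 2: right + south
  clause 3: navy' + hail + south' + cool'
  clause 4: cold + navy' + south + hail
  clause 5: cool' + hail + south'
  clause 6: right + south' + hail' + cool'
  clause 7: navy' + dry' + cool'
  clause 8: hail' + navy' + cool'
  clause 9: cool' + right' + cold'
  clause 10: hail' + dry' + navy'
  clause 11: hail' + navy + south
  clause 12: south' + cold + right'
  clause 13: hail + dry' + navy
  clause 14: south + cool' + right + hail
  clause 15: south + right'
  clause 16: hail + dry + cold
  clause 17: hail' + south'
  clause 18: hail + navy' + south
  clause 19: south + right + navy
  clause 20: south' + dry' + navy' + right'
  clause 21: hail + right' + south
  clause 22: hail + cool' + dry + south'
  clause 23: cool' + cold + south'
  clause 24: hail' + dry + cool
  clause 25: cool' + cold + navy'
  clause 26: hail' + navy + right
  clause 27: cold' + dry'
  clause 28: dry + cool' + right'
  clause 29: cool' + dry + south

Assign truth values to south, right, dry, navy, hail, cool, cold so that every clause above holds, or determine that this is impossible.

Case south = 1:
The clause (navy) is unit, so navy = 1.
The clause (hail') is unit, so hail = 0.
The clause (cool') is unit, so cool = 0.
Case cold = 0:
The clause (right') is unit, so right = 0.
The clause (dry) is unit, so dry = 1.
This assignment satisfies each clause.

south: 1,  right: 0,  dry: 1,  navy: 1,  hail: 0,  cool: 0,  cold: 0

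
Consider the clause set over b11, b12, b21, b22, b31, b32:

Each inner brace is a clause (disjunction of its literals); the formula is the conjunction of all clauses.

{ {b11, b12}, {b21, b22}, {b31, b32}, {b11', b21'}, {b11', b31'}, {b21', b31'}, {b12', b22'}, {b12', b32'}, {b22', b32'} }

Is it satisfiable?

Try b11 = 1.
(b21') alone gives b21 = 0.
(b22) alone gives b22 = 1.
(b31') alone gives b31 = 0.
(b32) alone gives b32 = 1.
Now (b32') is unsatisfied and unit — conflict.
Backtrack on b11: now try b11 = 0.
(b12) alone gives b12 = 1.
(b22') alone gives b22 = 0.
(b21) alone gives b21 = 1.
(b31') alone gives b31 = 0.
(b32) alone gives b32 = 1.
Now (b32') is unsatisfied and unit — conflict.
Either choice for b11 ends in contradiction.
No assignment satisfies every clause.

No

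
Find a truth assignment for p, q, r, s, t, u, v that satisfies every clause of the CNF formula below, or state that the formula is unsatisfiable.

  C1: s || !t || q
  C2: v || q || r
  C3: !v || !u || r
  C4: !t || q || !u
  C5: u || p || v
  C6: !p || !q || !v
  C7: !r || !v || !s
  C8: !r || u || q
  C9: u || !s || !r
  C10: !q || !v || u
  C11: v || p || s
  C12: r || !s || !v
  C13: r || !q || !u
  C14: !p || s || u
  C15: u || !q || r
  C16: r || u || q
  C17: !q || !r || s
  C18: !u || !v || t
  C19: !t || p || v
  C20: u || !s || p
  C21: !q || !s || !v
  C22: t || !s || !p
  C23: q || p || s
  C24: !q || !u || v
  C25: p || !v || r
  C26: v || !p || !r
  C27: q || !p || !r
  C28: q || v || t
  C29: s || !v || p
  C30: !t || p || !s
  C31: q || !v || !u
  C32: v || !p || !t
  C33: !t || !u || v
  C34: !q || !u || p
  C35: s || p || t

Try s = true.
Try r = false.
Unit clause (!v) forces v = false.
Unit clause (q) forces q = true.
Unit clause (!u) forces u = false.
Now (u) is unsatisfied and unit — conflict.
So r must be the other value — set r = true.
Unit clause (!v) forces v = false.
Unit clause (u) forces u = true.
Unit clause (!q) forces q = false.
Unit clause (!t) forces t = false.
Now (t) is unsatisfied and unit — conflict.
Neither r = true nor r = false works.
So s must be the other value — set s = false.
Try t = false.
Unit clause (p) forces p = true.
Unit clause (u) forces u = true.
Unit clause (!v) forces v = false.
Unit clause (!q) forces q = false.
Now (q) is unsatisfied and unit — conflict.
So t must be the other value — set t = true.
Unit clause (q) forces q = true.
Unit clause (!r) forces r = false.
Unit clause (!u) forces u = false.
Now (u) is unsatisfied and unit — conflict.
Neither t = true nor t = false works.
Neither s = true nor s = false works.

UNSATISFIABLE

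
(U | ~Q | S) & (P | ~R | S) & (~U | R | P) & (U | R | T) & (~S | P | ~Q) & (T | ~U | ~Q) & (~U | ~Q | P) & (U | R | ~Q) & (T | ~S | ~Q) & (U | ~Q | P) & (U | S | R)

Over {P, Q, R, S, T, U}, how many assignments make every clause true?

There are 2^6 = 64 truth assignments over (P, Q, R, S, T, U).
Split on P. With P = 1, the clauses containing P are satisfied and ~P drops from the rest; 18 of the 2^5 = 32 assignments to the other variables satisfy what remains.
With P = 0, by the same count on the reduced clause set, 5 assignments work.
Total: 18 + 5 = 23.

23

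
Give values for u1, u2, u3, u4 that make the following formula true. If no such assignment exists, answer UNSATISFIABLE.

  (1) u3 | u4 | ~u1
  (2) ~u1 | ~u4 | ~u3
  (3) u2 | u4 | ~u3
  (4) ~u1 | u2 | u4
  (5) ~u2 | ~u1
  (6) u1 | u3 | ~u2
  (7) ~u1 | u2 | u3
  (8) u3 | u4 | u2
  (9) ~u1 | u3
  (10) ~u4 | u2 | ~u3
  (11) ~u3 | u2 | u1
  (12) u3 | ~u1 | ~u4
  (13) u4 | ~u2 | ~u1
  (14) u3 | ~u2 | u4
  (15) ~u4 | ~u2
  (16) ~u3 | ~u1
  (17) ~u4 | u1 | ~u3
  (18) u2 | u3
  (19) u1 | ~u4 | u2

Suppose u2 = 1.
Unit clause (~u1) forces u1 = 0.
Unit clause (u3) forces u3 = 1.
Unit clause (~u4) forces u4 = 0.
This assignment satisfies each clause.

u1: 0,  u2: 1,  u3: 1,  u4: 0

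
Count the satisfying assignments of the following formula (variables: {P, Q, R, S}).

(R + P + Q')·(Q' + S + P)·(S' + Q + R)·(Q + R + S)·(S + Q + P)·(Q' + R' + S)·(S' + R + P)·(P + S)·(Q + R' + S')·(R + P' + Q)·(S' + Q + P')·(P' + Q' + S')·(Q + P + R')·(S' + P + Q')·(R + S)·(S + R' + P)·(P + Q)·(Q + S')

There are 2^4 = 16 truth assignments over (P, Q, R, S).
Check each against the 18 clauses (columns in the order P, Q, R, S):
  F F F F  ✗ fails (Q + R + S)
  F F F T  ✗ fails (S' + Q + R)
  F F T F  ✗ fails (S + Q + P)
  F F T T  ✗ fails (Q + R' + S')
  F T F F  ✗ fails (R + P + Q')
  F T F T  ✗ fails (R + P + Q')
  F T T F  ✗ fails (Q' + S + P)
  F T T T  ✗ fails (S' + P + Q')
  T F F F  ✗ fails (Q + R + S)
  T F F T  ✗ fails (S' + Q + R)
  T F T F  ✓ satisfies all
  T F T T  ✗ fails (Q + R' + S')
  T T F F  ✗ fails (R + S)
  T T F T  ✗ fails (P' + Q' + S')
  T T T F  ✗ fails (Q' + R' + S)
  T T T T  ✗ fails (P' + Q' + S')
1 of the 16 rows is a model.

1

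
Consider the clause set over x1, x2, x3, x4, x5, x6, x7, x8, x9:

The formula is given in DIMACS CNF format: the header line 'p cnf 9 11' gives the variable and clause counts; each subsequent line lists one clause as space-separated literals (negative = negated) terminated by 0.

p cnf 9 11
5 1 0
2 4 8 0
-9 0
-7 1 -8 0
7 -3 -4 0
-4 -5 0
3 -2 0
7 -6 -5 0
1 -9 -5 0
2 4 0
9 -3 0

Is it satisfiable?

Yes

Unit clause (¬x9) forces x9 = False.
Unit clause (¬x3) forces x3 = False.
Unit clause (¬x2) forces x2 = False.
Unit clause (x4) forces x4 = True.
Unit clause (¬x5) forces x5 = False.
Unit clause (x1) forces x1 = True.
All clauses hold; x6, x7, x8 can take either value.
A satisfying assignment: x1: True,  x2: False,  x3: False,  x4: True,  x5: False,  x6: False,  x7: True,  x8: True,  x9: False.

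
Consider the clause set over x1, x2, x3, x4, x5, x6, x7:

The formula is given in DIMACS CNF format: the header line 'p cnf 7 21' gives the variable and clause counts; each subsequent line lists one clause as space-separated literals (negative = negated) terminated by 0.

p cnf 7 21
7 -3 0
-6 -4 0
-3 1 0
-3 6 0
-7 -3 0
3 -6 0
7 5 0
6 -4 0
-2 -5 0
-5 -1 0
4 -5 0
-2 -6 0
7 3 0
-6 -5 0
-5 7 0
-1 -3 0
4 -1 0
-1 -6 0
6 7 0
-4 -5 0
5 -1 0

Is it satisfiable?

Case x7 = True:
The clause (¬x3) is unit, so x3 = False.
The clause (¬x6) is unit, so x6 = False.
The clause (¬x4) is unit, so x4 = False.
The clause (¬x5) is unit, so x5 = False.
The clause (¬x1) is unit, so x1 = False.
All clauses hold; x2 can take either value.
A satisfying assignment: x1: False, x2: True, x3: False, x4: False, x5: False, x6: False, x7: True.

Yes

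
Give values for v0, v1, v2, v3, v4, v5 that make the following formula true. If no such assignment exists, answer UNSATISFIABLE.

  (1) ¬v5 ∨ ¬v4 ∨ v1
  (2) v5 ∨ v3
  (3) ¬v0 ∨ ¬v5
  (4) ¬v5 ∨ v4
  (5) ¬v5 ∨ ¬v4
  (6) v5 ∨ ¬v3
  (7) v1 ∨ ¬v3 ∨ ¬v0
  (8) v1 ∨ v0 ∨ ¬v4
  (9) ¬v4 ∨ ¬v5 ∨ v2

UNSATISFIABLE

Case v5 = True:
Unit clause (¬v0) forces v0 = False.
Unit clause (v4) forces v4 = True.
Now (¬v4) is unsatisfied and unit — conflict.
So v5 must be the other value — set v5 = False.
Unit clause (v3) forces v3 = True.
Now (¬v3) is unsatisfied and unit — conflict.
Both values of v5 lead to a conflict.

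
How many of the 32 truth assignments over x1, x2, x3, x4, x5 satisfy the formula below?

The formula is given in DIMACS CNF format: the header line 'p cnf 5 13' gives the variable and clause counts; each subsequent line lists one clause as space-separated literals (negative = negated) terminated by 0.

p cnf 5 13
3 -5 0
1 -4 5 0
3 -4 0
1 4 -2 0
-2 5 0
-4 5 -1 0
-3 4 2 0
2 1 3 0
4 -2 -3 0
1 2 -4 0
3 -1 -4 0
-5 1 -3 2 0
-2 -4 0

2

There are 2^5 = 32 truth assignments over (x1, x2, x3, x4, x5).
Split on x2. With x2 = True, the clauses containing x2 are satisfied and ¬x2 drops from the rest; 0 of the 2^4 = 16 assignments to the other variables satisfy what remains.
With x2 = False, by the same count on the reduced clause set, 2 assignments work.
(One model: x1=T, x2=F, x3=F, x4=F, x5=F.)
Total: 0 + 2 = 2.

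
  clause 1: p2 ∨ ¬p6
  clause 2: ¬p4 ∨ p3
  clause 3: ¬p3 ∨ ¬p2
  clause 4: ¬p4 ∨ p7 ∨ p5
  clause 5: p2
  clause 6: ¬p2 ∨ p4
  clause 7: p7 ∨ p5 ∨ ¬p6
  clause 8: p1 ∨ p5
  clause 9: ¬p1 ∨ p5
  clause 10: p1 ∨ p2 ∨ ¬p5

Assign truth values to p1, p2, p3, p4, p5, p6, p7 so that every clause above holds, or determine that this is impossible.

UNSATISFIABLE

(p2) alone gives p2 = True.
(¬p3) alone gives p3 = False.
(¬p4) alone gives p4 = False.
That conflicts with the unit clause (p4).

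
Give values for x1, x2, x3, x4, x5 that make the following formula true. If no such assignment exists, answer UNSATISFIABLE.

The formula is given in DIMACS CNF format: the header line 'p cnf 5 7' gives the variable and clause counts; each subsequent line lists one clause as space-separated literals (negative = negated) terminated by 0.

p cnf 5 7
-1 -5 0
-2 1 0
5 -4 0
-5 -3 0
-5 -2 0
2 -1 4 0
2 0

x1: True,  x2: True,  x3: True,  x4: False,  x5: False

(x2) alone gives x2 = True.
(x1) alone gives x1 = True.
(¬x5) alone gives x5 = False.
(¬x4) alone gives x4 = False.
Every clause is now satisfied; x3 is unconstrained.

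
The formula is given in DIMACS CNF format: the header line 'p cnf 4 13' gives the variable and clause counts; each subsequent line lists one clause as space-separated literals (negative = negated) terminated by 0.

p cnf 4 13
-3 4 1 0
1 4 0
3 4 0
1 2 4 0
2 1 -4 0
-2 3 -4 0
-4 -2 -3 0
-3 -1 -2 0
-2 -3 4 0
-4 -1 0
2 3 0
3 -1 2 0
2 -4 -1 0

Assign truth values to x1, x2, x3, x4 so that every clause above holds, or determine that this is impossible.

x1: True; x2: False; x3: True; x4: False

Suppose x1 = True.
Unit clause (¬x4) forces x4 = False.
Unit clause (x3) forces x3 = True.
Unit clause (¬x2) forces x2 = False.
All clauses are satisfied.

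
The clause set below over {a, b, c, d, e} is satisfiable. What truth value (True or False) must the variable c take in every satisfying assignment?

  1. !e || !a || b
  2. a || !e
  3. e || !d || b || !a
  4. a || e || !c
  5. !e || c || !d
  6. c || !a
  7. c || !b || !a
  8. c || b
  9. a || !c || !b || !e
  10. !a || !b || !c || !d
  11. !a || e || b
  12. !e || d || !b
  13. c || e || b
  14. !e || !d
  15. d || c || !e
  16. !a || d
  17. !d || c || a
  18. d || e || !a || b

False

Suppose c = true.
Branch on a: set a = true.
(d) alone gives d = true.
(!b) alone gives b = false.
(!e) alone gives e = false.
But (e) is also a unit clause — contradiction.
That branch fails; take a = false instead.
(!e) alone gives e = false.
But (e) is also a unit clause — contradiction.
Neither a = true nor a = false works.
So every satisfying assignment has c = False.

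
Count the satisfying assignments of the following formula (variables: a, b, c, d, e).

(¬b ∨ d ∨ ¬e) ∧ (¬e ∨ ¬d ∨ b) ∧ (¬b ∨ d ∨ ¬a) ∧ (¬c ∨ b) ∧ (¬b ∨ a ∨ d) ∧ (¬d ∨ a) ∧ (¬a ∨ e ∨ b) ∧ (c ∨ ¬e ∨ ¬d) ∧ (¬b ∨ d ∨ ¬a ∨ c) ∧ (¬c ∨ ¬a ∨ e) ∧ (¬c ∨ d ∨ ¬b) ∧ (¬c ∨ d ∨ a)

There are 2^5 = 32 truth assignments over (a, b, c, d, e).
Split on e. With e = True, the clauses containing e are satisfied and ¬e drops from the rest; 3 of the 2^4 = 16 assignments to the other variables satisfy what remains.
With e = False, by the same count on the reduced clause set, 2 assignments work.
Total: 3 + 2 = 5.

5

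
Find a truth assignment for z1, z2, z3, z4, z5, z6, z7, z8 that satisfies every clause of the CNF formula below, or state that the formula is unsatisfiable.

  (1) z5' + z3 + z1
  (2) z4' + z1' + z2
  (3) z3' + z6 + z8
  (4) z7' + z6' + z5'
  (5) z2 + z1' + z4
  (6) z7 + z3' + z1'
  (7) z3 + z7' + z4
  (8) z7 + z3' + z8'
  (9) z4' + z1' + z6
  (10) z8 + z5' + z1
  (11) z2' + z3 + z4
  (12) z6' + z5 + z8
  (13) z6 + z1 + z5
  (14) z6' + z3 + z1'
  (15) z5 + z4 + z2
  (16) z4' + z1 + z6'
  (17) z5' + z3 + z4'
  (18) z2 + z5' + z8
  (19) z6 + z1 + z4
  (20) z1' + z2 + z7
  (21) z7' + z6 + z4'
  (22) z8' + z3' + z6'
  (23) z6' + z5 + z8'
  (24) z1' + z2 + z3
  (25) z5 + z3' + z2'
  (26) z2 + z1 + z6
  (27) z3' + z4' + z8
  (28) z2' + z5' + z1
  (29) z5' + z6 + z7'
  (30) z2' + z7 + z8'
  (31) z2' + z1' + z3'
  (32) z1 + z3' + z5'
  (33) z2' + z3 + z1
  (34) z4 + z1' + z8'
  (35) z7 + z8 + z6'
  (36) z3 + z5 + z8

Try z5 = 0.
Try z6 = 0.
(z1) alone gives z1 = 1.
(z4') alone gives z4 = 0.
(z2) alone gives z2 = 1.
(z3) alone gives z3 = 1.
But (z3') is also a unit clause — contradiction.
Backtrack on z6: now try z6 = 1.
(z8) alone gives z8 = 1.
But (z8') is also a unit clause — contradiction.
Either choice for z6 ends in contradiction.
Backtrack on z5: now try z5 = 1.
Try z3 = 1.
(z1) alone gives z1 = 1.
(z7) alone gives z7 = 1.
(z6') alone gives z6 = 0.
But (z6) is also a unit clause — contradiction.
Backtrack on z3: now try z3 = 0.
(z1) alone gives z1 = 1.
(z6') alone gives z6 = 0.
(z4') alone gives z4 = 0.
(z2) alone gives z2 = 1.
But (z2') is also a unit clause — contradiction.
Either choice for z3 ends in contradiction.
Either choice for z5 ends in contradiction.

UNSATISFIABLE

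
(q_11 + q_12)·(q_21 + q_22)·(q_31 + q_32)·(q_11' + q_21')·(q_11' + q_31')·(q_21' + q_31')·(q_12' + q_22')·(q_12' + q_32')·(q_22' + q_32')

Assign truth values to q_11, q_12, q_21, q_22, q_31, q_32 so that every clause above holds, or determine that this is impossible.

Suppose q_11 = 1.
The clause (q_21') is unit, so q_21 = 0.
The clause (q_22) is unit, so q_22 = 1.
The clause (q_31') is unit, so q_31 = 0.
The clause (q_32) is unit, so q_32 = 1.
Now (q_32') is unsatisfied and unit — conflict.
So q_11 must be the other value — set q_11 = 0.
The clause (q_12) is unit, so q_12 = 1.
The clause (q_22') is unit, so q_22 = 0.
The clause (q_21) is unit, so q_21 = 1.
The clause (q_31') is unit, so q_31 = 0.
The clause (q_32) is unit, so q_32 = 1.
Now (q_32') is unsatisfied and unit — conflict.
Neither q_11 = 1 nor q_11 = 0 works.

UNSATISFIABLE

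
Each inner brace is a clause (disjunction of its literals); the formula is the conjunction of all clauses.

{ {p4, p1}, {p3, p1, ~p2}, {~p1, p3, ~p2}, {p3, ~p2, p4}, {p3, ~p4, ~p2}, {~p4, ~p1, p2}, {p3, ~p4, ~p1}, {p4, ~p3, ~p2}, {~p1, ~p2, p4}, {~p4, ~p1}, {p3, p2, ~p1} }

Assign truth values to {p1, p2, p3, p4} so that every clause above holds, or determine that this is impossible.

Case p4 = 0:
The clause (p1) is unit, so p1 = 1.
The clause (~p2) is unit, so p2 = 0.
The clause (p3) is unit, so p3 = 1.
Every clause now holds.

p1=1; p2=0; p3=1; p4=0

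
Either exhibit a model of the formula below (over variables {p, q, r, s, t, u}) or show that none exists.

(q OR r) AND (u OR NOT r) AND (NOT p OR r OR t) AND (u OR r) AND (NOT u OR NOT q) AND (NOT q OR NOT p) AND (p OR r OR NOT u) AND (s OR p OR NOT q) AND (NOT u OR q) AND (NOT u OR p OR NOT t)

Try q = true.
Unit clause (NOT u) forces u = false.
Unit clause (NOT r) forces r = false.
Now (r) is unsatisfied and unit — conflict.
Undo q and try q = false.
Unit clause (r) forces r = true.
Unit clause (u) forces u = true.
Now (NOT u) is unsatisfied and unit — conflict.
Neither q = true nor q = false works.

UNSATISFIABLE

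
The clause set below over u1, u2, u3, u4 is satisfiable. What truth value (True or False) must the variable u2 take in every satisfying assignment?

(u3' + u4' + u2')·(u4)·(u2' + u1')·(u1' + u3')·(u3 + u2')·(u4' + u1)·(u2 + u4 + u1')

Suppose u2 = 1.
From the singleton clause (u4), u4 = 1.
From the singleton clause (u3'), u3 = 0.
Now (u3) is unsatisfied and unit — conflict.
So every satisfying assignment has u2 = False.

False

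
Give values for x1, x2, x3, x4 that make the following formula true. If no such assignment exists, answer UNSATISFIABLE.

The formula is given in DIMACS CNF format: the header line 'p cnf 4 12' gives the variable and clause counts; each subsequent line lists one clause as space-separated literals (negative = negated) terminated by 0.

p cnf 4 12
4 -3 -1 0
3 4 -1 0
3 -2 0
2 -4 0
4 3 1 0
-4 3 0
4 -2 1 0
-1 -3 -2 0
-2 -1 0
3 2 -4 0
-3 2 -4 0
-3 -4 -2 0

x1=False; x2=False; x3=True; x4=False

Branch on x3: set x3 = True.
Branch on x4: set x4 = False.
(¬x1) alone gives x1 = False.
(¬x2) alone gives x2 = False.
All clauses are satisfied.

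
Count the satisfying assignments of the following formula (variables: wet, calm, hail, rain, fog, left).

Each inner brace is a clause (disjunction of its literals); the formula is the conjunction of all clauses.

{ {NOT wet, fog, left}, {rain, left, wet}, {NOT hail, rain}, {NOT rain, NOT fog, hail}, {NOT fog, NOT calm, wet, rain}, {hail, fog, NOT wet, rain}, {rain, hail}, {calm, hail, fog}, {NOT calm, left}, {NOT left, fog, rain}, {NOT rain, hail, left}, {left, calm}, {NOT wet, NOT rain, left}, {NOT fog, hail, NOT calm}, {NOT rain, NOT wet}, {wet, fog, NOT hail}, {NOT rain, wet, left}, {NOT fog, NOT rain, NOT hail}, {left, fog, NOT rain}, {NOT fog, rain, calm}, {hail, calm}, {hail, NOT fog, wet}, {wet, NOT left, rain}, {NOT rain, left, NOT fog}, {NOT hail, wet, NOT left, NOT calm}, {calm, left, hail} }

There are 2^6 = 64 truth assignments over (wet, calm, hail, rain, fog, left).
Split on fog. With fog = true, the clauses containing fog are satisfied and NOT fog drops from the rest; 0 of the 2^5 = 32 assignments to the other variables satisfy what remains.
With fog = false, by the same count on the reduced clause set, 1 assignment works.
Total: 0 + 1 = 1.

1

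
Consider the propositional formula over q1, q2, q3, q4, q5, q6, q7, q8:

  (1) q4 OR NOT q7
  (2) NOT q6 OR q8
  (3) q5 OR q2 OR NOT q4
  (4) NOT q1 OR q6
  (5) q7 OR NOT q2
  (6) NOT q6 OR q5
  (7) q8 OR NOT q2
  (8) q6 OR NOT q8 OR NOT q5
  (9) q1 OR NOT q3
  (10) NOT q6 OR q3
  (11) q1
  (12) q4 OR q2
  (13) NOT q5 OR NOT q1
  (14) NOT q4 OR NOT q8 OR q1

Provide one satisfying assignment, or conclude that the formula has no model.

UNSATISFIABLE

The clause (q1) is unit, so q1 = true.
The clause (q6) is unit, so q6 = true.
The clause (q8) is unit, so q8 = true.
The clause (q5) is unit, so q5 = true.
Now (NOT q5) is unsatisfied and unit — conflict.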